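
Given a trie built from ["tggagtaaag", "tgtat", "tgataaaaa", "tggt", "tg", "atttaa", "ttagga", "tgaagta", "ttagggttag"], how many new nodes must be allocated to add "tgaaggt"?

The longest prefix of "tgaaggt" already in the trie is "tgaag" (length 5).
So 7 − 5 = 2 new nodes.

2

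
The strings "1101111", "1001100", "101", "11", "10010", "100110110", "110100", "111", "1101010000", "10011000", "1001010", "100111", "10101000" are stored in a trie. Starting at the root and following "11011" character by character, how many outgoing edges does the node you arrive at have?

1

Walk "11011" from the root, arriving at one node.
Characters that immediately follow "11011" among the stored strings: {1}.
That node has 1 child edge.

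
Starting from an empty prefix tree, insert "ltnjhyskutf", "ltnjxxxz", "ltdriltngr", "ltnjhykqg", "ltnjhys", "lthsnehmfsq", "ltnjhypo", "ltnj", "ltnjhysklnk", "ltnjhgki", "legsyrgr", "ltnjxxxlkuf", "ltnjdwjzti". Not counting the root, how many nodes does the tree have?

60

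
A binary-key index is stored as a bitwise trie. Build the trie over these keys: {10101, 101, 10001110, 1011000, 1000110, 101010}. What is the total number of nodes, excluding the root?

17

Trace insertions, counting only characters that open a new branch:
  "10101" → 5 new (1, 0, 1, 0, 1)
  "101" → prefix "101" already present; 0 new (none)
  "10001110" → prefix "10" already present; 6 new (0, 0, 1, 1, 1, 0)
  "1011000" → prefix "101" already present; 4 new (1, 0, 0, 0)
  "1000110" → prefix "100011" already present; 1 new (0)
  "101010" → prefix "10101" already present; 1 new (0)
Total nodes = 5 + 0 + 6 + 4 + 1 + 1 = 17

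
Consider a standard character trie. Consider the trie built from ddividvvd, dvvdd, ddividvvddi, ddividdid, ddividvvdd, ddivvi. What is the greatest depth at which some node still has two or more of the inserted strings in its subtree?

Look for the deepest trie node that still has at least two words in its subtree.
"ddividvvdd" and "ddividvvddi" agree on "ddividvvdd" (10 characters) before diverging; nothing deeper is shared.
Longest shared-prefix length: 10

10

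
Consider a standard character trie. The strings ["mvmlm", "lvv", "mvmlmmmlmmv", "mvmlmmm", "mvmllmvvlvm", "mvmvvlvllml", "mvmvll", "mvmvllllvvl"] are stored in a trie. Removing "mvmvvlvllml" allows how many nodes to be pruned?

Walk "mvmvvlvllml" from the leaf back toward the root, removing each node that no remaining word uses.
The suffix "vlvllml" (7 nodes) is used only by "mvmvvlvllml"; the node for "mvmv" still has the child "l", so pruning stops there.
Nodes removed: 7

7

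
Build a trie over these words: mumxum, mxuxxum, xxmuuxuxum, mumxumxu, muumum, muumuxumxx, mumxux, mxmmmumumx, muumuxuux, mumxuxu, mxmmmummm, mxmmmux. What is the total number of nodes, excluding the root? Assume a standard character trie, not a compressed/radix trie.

Trace insertions, counting only characters that open a new branch:
  "mumxum" → 6 new (m, u, m, x, u, m)
  "mxuxxum" → prefix "m" already present; 6 new (x, u, x, x, u, m)
  "xxmuuxuxum" → 10 new (x, x, m, u, u, x, u, x, u, m)
  "mumxumxu" → prefix "mumxum" already present; 2 new (x, u)
  "muumum" → prefix "mu" already present; 4 new (u, m, u, m)
  "muumuxumxx" → prefix "muumu" already present; 5 new (x, u, m, x, x)
  "mumxux" → prefix "mumxu" already present; 1 new (x)
  "mxmmmumumx" → prefix "mx" already present; 8 new (m, m, m, u, m, u, m, x)
  "muumuxuux" → prefix "muumuxu" already present; 2 new (u, x)
  "mumxuxu" → prefix "mumxux" already present; 1 new (u)
  "mxmmmummm" → prefix "mxmmmum" already present; 2 new (m, m)
  "mxmmmux" → prefix "mxmmmu" already present; 1 new (x)
Total nodes = 6 + 6 + 10 + 2 + 4 + 5 + 1 + 8 + 2 + 1 + 2 + 1 = 48

48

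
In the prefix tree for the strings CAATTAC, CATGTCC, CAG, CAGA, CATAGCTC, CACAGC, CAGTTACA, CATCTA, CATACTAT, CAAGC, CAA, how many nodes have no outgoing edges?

9

Leaves are exactly the stored words that no other stored word extends.
Those words: "CAAGC", "CAATTAC", "CACAGC", "CAGA", "CAGTTACA", "CATACTAT", "CATAGCTC", "CATCTA", "CATGTCC"
Leaf count: 9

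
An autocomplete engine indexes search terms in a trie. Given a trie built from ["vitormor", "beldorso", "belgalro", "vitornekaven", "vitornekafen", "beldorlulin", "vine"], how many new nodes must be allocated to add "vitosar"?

"vito" is already a path in the trie; the remaining "sar" must be added.
New nodes needed: |"vitosar"| − 4 = 7 − 4 = 3.

3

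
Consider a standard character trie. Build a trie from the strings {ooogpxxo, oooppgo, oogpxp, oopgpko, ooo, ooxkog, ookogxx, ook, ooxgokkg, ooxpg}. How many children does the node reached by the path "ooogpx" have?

Follow the path "ooogpx" to its node, then look at its outgoing edges.
Distinct next characters after "ooogpx": x.
That node has 1 child edge.

1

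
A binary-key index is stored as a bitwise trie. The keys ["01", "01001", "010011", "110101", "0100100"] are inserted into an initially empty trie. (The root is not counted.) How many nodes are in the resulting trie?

14

Insert word by word; a character creates a node only if that edge doesn't already exist:
  "01" → 2 new (0, 1)
  "01001" → prefix "01" already present; 3 new (0, 0, 1)
  "010011" → prefix "01001" already present; 1 new (1)
  "110101" → 6 new (1, 1, 0, 1, 0, 1)
  "0100100" → prefix "01001" already present; 2 new (0, 0)
Total nodes = 2 + 3 + 1 + 6 + 2 = 14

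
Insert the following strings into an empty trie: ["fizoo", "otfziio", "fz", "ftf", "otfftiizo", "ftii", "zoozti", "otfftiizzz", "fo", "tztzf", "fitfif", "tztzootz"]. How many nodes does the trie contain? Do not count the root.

45

Insert word by word; a character creates a node only if that edge doesn't already exist:
  "fizoo" → 5 new (f, i, z, o, o)
  "otfziio" → 7 new (o, t, f, z, i, i, o)
  "fz" → prefix "f" already present; 1 new (z)
  "ftf" → prefix "f" already present; 2 new (t, f)
  "otfftiizo" → prefix "otf" already present; 6 new (f, t, i, i, z, o)
  "ftii" → prefix "ft" already present; 2 new (i, i)
  "zoozti" → 6 new (z, o, o, z, t, i)
  "otfftiizzz" → prefix "otfftiiz" already present; 2 new (z, z)
  "fo" → prefix "f" already present; 1 new (o)
  "tztzf" → 5 new (t, z, t, z, f)
  "fitfif" → prefix "fi" already present; 4 new (t, f, i, f)
  "tztzootz" → prefix "tztz" already present; 4 new (o, o, t, z)
Total nodes = 5 + 7 + 1 + 2 + 6 + 2 + 6 + 2 + 1 + 5 + 4 + 4 = 45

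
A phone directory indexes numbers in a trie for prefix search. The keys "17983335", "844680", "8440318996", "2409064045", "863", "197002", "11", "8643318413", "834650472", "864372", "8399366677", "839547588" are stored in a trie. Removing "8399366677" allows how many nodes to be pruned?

7

After clearing the end-marker at "8399366677", prune upward until reaching a node still needed by another word.
The suffix "9366677" (7 nodes) is used only by "8399366677"; the node for "839" still has the child "5", so pruning stops there.
Nodes removed: 7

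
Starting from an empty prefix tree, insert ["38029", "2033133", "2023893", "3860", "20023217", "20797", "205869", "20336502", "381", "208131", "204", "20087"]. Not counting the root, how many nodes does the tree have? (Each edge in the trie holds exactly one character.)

For each word, the new-node count is its length minus the longest prefix already in the trie:
  "38029" → 5 new (3, 8, 0, 2, 9)
  "2033133" → 7 new (2, 0, 3, 3, 1, 3, 3)
  "2023893" → prefix "20" already present; 5 new (2, 3, 8, 9, 3)
  "3860" → prefix "38" already present; 2 new (6, 0)
  "20023217" → prefix "20" already present; 6 new (0, 2, 3, 2, 1, 7)
  "20797" → prefix "20" already present; 3 new (7, 9, 7)
  "205869" → prefix "20" already present; 4 new (5, 8, 6, 9)
  "20336502" → prefix "2033" already present; 4 new (6, 5, 0, 2)
  "381" → prefix "38" already present; 1 new (1)
  "208131" → prefix "20" already present; 4 new (8, 1, 3, 1)
  "204" → prefix "20" already present; 1 new (4)
  "20087" → prefix "200" already present; 2 new (8, 7)
Total nodes = 5 + 7 + 5 + 2 + 6 + 3 + 4 + 4 + 1 + 4 + 1 + 2 = 44

44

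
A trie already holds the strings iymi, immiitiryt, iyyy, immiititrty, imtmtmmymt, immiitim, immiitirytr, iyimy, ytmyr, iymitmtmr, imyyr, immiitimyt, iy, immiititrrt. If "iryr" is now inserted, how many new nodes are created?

"i" is already a path in the trie; the remaining "ryr" must be added.
So 4 − 1 = 3 new nodes.

3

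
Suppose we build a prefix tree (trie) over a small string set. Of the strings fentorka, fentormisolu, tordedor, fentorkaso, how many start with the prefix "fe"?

Filter for entries beginning with "fe":
Words under "fe": fentorka, fentorkaso, fentormisolu
Count: 3

3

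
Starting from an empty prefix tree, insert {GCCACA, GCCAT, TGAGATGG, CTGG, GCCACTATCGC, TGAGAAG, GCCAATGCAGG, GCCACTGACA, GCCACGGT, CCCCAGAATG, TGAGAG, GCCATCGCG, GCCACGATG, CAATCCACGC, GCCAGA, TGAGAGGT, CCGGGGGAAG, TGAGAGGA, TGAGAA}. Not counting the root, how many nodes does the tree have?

80

Trace insertions, counting only characters that open a new branch:
  "GCCACA" → 6 new (G, C, C, A, C, A)
  "GCCAT" → prefix "GCCA" already present; 1 new (T)
  "TGAGATGG" → 8 new (T, G, A, G, A, T, G, G)
  "CTGG" → 4 new (C, T, G, G)
  "GCCACTATCGC" → prefix "GCCAC" already present; 6 new (T, A, T, C, G, C)
  "TGAGAAG" → prefix "TGAGA" already present; 2 new (A, G)
  "GCCAATGCAGG" → prefix "GCCA" already present; 7 new (A, T, G, C, A, G, G)
  "GCCACTGACA" → prefix "GCCACT" already present; 4 new (G, A, C, A)
  "GCCACGGT" → prefix "GCCAC" already present; 3 new (G, G, T)
  "CCCCAGAATG" → prefix "C" already present; 9 new (C, C, C, A, G, A, A, T, G)
  "TGAGAG" → prefix "TGAGA" already present; 1 new (G)
  "GCCATCGCG" → prefix "GCCAT" already present; 4 new (C, G, C, G)
  "GCCACGATG" → prefix "GCCACG" already present; 3 new (A, T, G)
  "CAATCCACGC" → prefix "C" already present; 9 new (A, A, T, C, C, A, C, G, C)
  "GCCAGA" → prefix "GCCA" already present; 2 new (G, A)
  "TGAGAGGT" → prefix "TGAGAG" already present; 2 new (G, T)
  "CCGGGGGAAG" → prefix "CC" already present; 8 new (G, G, G, G, G, A, A, G)
  "TGAGAGGA" → prefix "TGAGAGG" already present; 1 new (A)
  "TGAGAA" → prefix "TGAGAA" already present; 0 new (none)
Total nodes = 6 + 1 + 8 + 4 + 6 + 2 + 7 + 4 + 3 + 9 + 1 + 4 + 3 + 9 + 2 + 2 + 8 + 1 + 0 = 80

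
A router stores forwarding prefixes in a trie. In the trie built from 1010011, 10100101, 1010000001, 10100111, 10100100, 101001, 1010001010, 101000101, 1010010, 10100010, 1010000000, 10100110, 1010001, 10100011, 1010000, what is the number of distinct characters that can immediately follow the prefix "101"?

1

Follow the path "101" to its node, then look at its outgoing edges.
Distinct next characters after "101": 0.
That node has 1 child edge.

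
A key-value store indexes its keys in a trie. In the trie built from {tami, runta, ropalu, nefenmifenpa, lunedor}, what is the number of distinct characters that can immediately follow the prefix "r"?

2

The children of the "r" node are the distinct next characters among strings starting with "r".
Characters that immediately follow "r" among the stored strings: {o, u}.
That node has 2 child edges.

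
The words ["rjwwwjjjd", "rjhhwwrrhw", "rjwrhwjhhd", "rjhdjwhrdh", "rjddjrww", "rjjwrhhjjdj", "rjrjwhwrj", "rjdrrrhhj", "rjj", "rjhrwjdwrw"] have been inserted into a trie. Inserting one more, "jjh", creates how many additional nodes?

3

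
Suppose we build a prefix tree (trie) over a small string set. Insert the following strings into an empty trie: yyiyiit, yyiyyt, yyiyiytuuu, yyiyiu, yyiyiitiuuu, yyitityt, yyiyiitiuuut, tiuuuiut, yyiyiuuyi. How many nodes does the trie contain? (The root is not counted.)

Trie structure (* marks end of a word):
(root)
├─ t
│  └─ i
│     └─ u
│        └─ u
│           └─ u
│              └─ i
│                 └─ u
│                    └─ t *
└─ y
   └─ y
      └─ i
         ├─ t
         │  └─ i
         │     └─ t
         │        └─ y
         │           └─ t *
         └─ y
            ├─ i
            │  ├─ i
            │  │  └─ t *
            │  │     └─ i
            │  │        └─ u
            │  │           └─ u
            │  │              └─ u *
            │  │                 └─ t *
            │  ├─ u *
            │  │  └─ u
            │  │     └─ y
            │  │        └─ i *
            │  └─ y
            │     └─ t
            │        └─ u
            │           └─ u
            │              └─ u *
            └─ y
               └─ t *
Counting every labelled node above: 36.

36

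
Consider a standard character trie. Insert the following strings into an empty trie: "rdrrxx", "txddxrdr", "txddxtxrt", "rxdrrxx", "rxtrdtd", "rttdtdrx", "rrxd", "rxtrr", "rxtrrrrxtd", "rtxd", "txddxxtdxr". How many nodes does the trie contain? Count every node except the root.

Count nodes per top-level branch (shared prefixes stored once):
  'r'-branch (rdrrxx, rrxd, rttdtdrx, rtxd, rxdrrxx, rxtrdtd, rxtrr, rxtrrrrxtd): 35 nodes
  't'-branch (txddxrdr, txddxtxrt, txddxxtdxr): 17 nodes
Sum: 52

52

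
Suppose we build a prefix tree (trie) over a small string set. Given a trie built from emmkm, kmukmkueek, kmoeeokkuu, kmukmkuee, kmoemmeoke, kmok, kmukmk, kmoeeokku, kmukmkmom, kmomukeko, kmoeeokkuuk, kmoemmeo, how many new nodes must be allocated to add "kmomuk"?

"kmomuk" is already a full path in the trie; only an end-marker is added.
No new nodes are needed: 0.

0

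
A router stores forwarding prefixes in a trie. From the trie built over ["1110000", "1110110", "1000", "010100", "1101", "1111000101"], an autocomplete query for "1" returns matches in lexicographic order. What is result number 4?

Words with prefix "1", in lexicographic order: "1000", "1101", "1110000", "1110110", "1111000101"
The 4th is 1110110.

1110110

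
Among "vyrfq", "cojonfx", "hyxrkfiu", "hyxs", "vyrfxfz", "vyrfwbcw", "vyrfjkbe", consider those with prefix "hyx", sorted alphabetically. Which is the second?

hyxs

DFS of the "hyx" subtree visits, in order: "hyxrkfiu", "hyxs"
Position 2: hyxs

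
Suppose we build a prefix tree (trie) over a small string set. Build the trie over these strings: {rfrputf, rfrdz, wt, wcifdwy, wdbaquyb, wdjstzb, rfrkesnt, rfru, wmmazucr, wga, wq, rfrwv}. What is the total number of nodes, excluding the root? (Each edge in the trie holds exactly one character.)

Count nodes per top-level branch (shared prefixes stored once):
  'r'-branch (rfrdz, rfrkesnt, rfrputf, rfru, rfrwv): 17 nodes
  'w'-branch (wcifdwy, wdbaquyb, wdjstzb, wga, wmmazucr, wq, wt): 30 nodes
Sum: 47

47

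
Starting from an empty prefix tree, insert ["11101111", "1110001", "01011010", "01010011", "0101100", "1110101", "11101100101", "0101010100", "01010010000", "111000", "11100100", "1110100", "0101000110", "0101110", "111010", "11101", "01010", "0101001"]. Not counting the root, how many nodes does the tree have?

Count nodes per top-level branch (shared prefixes stored once):
  '0'-branch (01010, 0101000110, 0101001, 01010010000, 01010011, 0101010100, 0101100, 01011010, 0101110): 28 nodes
  '1'-branch (111000, 1110001, 11100100, 11101, 111010, 1110100, 1110101, 11101100101, 11101111): 22 nodes
Sum: 50

50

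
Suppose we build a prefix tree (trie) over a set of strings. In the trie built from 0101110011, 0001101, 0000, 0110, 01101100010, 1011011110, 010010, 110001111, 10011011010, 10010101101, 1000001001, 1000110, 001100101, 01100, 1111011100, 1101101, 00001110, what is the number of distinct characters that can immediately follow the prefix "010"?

2

Follow the path "010" to its node, then look at its outgoing edges.
Characters that immediately follow "010" among the stored strings: {0, 1}.
That node has 2 child edges.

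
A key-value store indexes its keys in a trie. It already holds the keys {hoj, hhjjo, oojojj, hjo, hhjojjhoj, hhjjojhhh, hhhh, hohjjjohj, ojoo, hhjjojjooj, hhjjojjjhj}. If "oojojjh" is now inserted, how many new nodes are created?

The longest prefix of "oojojjh" already in the trie is "oojojj" (length 6).
So 7 − 6 = 1 new nodes.

1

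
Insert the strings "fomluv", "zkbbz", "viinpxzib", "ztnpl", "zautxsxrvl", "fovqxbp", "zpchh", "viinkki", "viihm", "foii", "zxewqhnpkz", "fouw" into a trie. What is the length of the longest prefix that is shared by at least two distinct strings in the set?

Equivalently: take the maximum, over all pairs, of their longest common prefix length.
"viinkki" and "viinpxzib" agree on "viin" (4 characters) before diverging; nothing deeper is shared.
Longest shared-prefix length: 4

4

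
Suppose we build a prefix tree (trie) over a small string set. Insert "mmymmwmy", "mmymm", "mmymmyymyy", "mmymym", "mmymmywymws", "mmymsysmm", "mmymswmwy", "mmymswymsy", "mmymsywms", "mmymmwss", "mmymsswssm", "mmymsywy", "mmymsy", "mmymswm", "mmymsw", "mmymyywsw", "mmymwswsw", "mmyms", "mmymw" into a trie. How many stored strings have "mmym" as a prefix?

Walk to "mmym"; the words in its subtree are exactly those with that prefix.
Words under "mmym": mmymm, mmymmwmy, mmymmwss, mmymmywymws, mmymmyymyy, mmyms, mmymsswssm, mmymsw, mmymswm, mmymswmwy, mmymswymsy, mmymsy, mmymsysmm, mmymsywms, mmymsywy, mmymw, mmymwswsw, mmymym, mmymyywsw
Count: 19

19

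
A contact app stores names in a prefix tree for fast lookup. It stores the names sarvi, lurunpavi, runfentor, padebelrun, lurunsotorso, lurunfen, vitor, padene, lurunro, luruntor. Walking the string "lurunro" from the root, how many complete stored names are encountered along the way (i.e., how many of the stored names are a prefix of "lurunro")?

Check each prefix of "lurunro" against the stored set — each match is an end-marker on the path.
Prefixes of the query that are stored words: "lurunro"
Count: 1

1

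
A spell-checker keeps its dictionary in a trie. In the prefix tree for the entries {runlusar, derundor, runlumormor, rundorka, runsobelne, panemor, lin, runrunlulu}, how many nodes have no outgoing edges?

8

A leaf is a node with no children — equivalently, the end of a word that is not a proper prefix of any other stored word.
Those words: "derundor", "lin", "panemor", "rundorka", "runlumormor", "runlusar", "runrunlulu", "runsobelne"
Leaf count: 8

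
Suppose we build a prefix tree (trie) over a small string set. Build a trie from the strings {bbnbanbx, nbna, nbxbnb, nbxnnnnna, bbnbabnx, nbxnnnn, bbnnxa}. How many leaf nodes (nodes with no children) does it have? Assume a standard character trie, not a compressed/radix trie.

A leaf is a node with no children — equivalently, the end of a word that is not a proper prefix of any other stored word.
Those words: "bbnbabnx", "bbnbanbx", "bbnnxa", "nbna", "nbxbnb", "nbxnnnnna"
Leaf count: 6

6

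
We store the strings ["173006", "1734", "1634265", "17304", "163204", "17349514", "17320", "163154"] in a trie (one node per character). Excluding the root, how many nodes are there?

26

Trace insertions, counting only characters that open a new branch:
  "173006" → 6 new (1, 7, 3, 0, 0, 6)
  "1734" → prefix "173" already present; 1 new (4)
  "1634265" → prefix "1" already present; 6 new (6, 3, 4, 2, 6, 5)
  "17304" → prefix "1730" already present; 1 new (4)
  "163204" → prefix "163" already present; 3 new (2, 0, 4)
  "17349514" → prefix "1734" already present; 4 new (9, 5, 1, 4)
  "17320" → prefix "173" already present; 2 new (2, 0)
  "163154" → prefix "163" already present; 3 new (1, 5, 4)
Total nodes = 6 + 1 + 6 + 1 + 3 + 4 + 2 + 3 = 26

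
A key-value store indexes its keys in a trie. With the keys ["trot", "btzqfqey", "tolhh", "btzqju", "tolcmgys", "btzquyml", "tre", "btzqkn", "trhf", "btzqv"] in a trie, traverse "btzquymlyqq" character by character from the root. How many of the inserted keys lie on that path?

1

Check each prefix of "btzquymlyqq" against the stored set — each match is an end-marker on the path.
Prefixes of the query that are stored words: "btzquyml"
Count: 1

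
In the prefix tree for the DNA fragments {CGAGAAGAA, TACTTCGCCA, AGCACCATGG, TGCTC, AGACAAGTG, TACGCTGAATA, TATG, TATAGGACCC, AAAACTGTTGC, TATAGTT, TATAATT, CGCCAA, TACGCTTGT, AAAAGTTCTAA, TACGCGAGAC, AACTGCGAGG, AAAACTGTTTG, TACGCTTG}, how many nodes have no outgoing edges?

17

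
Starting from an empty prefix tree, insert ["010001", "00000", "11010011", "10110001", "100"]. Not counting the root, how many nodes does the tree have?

Count nodes per top-level branch (shared prefixes stored once):
  '0'-branch (00000, 010001): 10 nodes
  '1'-branch (100, 10110001, 11010011): 16 nodes
Sum: 26

26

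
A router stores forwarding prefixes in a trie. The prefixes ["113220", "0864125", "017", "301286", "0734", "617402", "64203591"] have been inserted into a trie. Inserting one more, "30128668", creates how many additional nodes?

2

"301286" is already a path in the trie; the remaining "68" must be added.
So 8 − 6 = 2 new nodes.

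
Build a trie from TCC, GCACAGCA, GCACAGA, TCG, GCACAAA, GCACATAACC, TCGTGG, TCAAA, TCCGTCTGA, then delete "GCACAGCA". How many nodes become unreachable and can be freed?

2

Walk "GCACAGCA" from the leaf back toward the root, removing each node that no remaining word uses.
The suffix "CA" (2 nodes) is used only by "GCACAGCA"; the node for "GCACAG" still has the child "A", so pruning stops there.
Nodes removed: 2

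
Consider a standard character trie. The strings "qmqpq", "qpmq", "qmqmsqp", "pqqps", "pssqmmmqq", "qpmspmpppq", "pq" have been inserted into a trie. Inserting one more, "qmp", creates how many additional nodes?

Walking "qmp" from the root, the first 2 characters ("qm") follow existing edges; "p" is the first miss.
So 3 − 2 = 1 new nodes.

1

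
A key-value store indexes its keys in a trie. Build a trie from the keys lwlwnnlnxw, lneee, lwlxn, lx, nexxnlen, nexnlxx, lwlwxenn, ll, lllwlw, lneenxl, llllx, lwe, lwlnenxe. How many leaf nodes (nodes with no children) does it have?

Leaves are exactly the stored words that no other stored word extends.
Those words: "llllx", "lllwlw", "lneee", "lneenxl", "lwe", "lwlnenxe", "lwlwnnlnxw", "lwlwxenn", "lwlxn", "lx", "nexnlxx", "nexxnlen"
Leaf count: 12

12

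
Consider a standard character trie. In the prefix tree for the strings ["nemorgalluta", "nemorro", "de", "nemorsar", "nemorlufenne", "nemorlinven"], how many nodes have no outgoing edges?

6

A leaf is a node with no children — equivalently, the end of a word that is not a proper prefix of any other stored word.
Those words: "de", "nemorgalluta", "nemorlinven", "nemorlufenne", "nemorro", "nemorsar"
Leaf count: 6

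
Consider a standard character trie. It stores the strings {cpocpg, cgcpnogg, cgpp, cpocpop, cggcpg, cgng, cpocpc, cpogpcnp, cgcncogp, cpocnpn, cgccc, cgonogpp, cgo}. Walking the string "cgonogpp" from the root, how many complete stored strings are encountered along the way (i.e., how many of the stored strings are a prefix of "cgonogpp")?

Walk "cgonogpp" from the root; an end-of-word marker is hit whenever a stored word is a prefix of "cgonogpp".
Prefixes of the query that are stored words: "cgo", "cgonogpp"
Count: 2

2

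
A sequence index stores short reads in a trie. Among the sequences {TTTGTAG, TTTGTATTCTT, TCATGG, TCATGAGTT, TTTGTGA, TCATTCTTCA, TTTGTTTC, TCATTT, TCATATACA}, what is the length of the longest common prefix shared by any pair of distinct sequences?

Equivalently: take the maximum, over all pairs, of their longest common prefix length.
e.g. "TTTGTAG" and "TTTGTATTCTT" share the prefix "TTTGTA" of length 6; no pair shares a longer one.
Longest shared-prefix length: 6

6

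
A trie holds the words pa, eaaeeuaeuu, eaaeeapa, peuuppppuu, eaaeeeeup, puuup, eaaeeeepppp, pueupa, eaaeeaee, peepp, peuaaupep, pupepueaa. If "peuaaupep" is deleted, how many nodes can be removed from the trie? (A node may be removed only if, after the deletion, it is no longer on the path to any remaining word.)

After clearing the end-marker at "peuaaupep", prune upward until reaching a node still needed by another word.
The suffix "aaupep" (6 nodes) is used only by "peuaaupep"; the node for "peu" still has the child "u", so pruning stops there.
Nodes removed: 6

6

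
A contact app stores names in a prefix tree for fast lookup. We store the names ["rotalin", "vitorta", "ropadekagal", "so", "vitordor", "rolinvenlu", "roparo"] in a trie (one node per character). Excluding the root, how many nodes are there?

38

Trie structure (* marks end of a word):
(root)
├─ r
│  └─ o
│     ├─ l
│     │  └─ i
│     │     └─ n
│     │        └─ v
│     │           └─ e
│     │              └─ n
│     │                 └─ l
│     │                    └─ u *
│     ├─ p
│     │  └─ a
│     │     ├─ d
│     │     │  └─ e
│     │     │     └─ k
│     │     │        └─ a
│     │     │           └─ g
│     │     │              └─ a
│     │     │                 └─ l *
│     │     └─ r
│     │        └─ o *
│     └─ t
│        └─ a
│           └─ l
│              └─ i
│                 └─ n *
├─ s
│  └─ o *
└─ v
   └─ i
      └─ t
         └─ o
            └─ r
               ├─ d
               │  └─ o
               │     └─ r *
               └─ t
                  └─ a *
Counting every labelled node above: 38.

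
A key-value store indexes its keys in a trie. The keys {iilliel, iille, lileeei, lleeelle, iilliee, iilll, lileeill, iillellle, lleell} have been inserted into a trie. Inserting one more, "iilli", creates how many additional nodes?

Every character of "iilli" already lies on an existing path (it is a prefix of some stored word).
No new nodes are needed: 0.

0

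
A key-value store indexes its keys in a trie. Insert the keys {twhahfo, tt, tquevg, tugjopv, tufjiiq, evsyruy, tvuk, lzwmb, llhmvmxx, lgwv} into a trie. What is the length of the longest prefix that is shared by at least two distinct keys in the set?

Look for the deepest trie node that still has at least two words in its subtree.
"tufjiiq" and "tugjopv" agree on "tu" (2 characters) before diverging; nothing deeper is shared.
Longest shared-prefix length: 2

2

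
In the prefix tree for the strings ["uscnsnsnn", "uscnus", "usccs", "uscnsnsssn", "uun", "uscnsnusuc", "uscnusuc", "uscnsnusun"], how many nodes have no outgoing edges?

7

Leaves are exactly the stored words that no other stored word extends.
Those words: "usccs", "uscnsnsnn", "uscnsnsssn", "uscnsnusuc", "uscnsnusun", "uscnusuc", "uun"
Leaf count: 7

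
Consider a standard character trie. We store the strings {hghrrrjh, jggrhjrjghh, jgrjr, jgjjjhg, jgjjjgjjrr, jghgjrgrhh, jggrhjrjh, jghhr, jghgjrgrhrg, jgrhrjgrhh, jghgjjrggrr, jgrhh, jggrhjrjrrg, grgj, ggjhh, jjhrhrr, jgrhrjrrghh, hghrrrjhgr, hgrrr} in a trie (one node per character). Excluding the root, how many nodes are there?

86

Insert word by word; a character creates a node only if that edge doesn't already exist:
  "hghrrrjh" → 8 new (h, g, h, r, r, r, j, h)
  "jggrhjrjghh" → 11 new (j, g, g, r, h, j, r, j, g, h, h)
  "jgrjr" → prefix "jg" already present; 3 new (r, j, r)
  "jgjjjhg" → prefix "jg" already present; 5 new (j, j, j, h, g)
  "jgjjjgjjrr" → prefix "jgjjj" already present; 5 new (g, j, j, r, r)
  "jghgjrgrhh" → prefix "jg" already present; 8 new (h, g, j, r, g, r, h, h)
  "jggrhjrjh" → prefix "jggrhjrj" already present; 1 new (h)
  "jghhr" → prefix "jgh" already present; 2 new (h, r)
  "jghgjrgrhrg" → prefix "jghgjrgrh" already present; 2 new (r, g)
  "jgrhrjgrhh" → prefix "jgr" already present; 7 new (h, r, j, g, r, h, h)
  "jghgjjrggrr" → prefix "jghgj" already present; 6 new (j, r, g, g, r, r)
  "jgrhh" → prefix "jgrh" already present; 1 new (h)
  "jggrhjrjrrg" → prefix "jggrhjrj" already present; 3 new (r, r, g)
  "grgj" → 4 new (g, r, g, j)
  "ggjhh" → prefix "g" already present; 4 new (g, j, h, h)
  "jjhrhrr" → prefix "j" already present; 6 new (j, h, r, h, r, r)
  "jgrhrjrrghh" → prefix "jgrhrj" already present; 5 new (r, r, g, h, h)
  "hghrrrjhgr" → prefix "hghrrrjh" already present; 2 new (g, r)
  "hgrrr" → prefix "hg" already present; 3 new (r, r, r)
Total nodes = 8 + 11 + 3 + 5 + 5 + 8 + 1 + 2 + 2 + 7 + 6 + 1 + 3 + 4 + 4 + 6 + 5 + 2 + 3 = 86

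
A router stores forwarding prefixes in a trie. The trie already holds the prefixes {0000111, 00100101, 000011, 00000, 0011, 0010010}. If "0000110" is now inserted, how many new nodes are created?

The longest prefix of "0000110" already in the trie is "000011" (length 6).
So 7 − 6 = 1 new nodes.

1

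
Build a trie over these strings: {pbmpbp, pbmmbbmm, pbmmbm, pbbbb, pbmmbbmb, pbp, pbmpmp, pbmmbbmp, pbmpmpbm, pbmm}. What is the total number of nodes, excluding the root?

22

For each word, the new-node count is its length minus the longest prefix already in the trie:
  "pbmpbp" → 6 new (p, b, m, p, b, p)
  "pbmmbbmm" → prefix "pbm" already present; 5 new (m, b, b, m, m)
  "pbmmbm" → prefix "pbmmb" already present; 1 new (m)
  "pbbbb" → prefix "pb" already present; 3 new (b, b, b)
  "pbmmbbmb" → prefix "pbmmbbm" already present; 1 new (b)
  "pbp" → prefix "pb" already present; 1 new (p)
  "pbmpmp" → prefix "pbmp" already present; 2 new (m, p)
  "pbmmbbmp" → prefix "pbmmbbm" already present; 1 new (p)
  "pbmpmpbm" → prefix "pbmpmp" already present; 2 new (b, m)
  "pbmm" → prefix "pbmm" already present; 0 new (none)
Total nodes = 6 + 5 + 1 + 3 + 1 + 1 + 2 + 1 + 2 + 0 = 22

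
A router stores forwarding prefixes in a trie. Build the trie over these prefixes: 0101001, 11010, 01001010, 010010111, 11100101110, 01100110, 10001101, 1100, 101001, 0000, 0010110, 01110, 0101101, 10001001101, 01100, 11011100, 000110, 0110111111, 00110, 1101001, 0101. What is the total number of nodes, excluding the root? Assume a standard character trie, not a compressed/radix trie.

Trace insertions, counting only characters that open a new branch:
  "0101001" → 7 new (0, 1, 0, 1, 0, 0, 1)
  "11010" → 5 new (1, 1, 0, 1, 0)
  "01001010" → prefix "010" already present; 5 new (0, 1, 0, 1, 0)
  "010010111" → prefix "0100101" already present; 2 new (1, 1)
  "11100101110" → prefix "11" already present; 9 new (1, 0, 0, 1, 0, 1, 1, 1, 0)
  "01100110" → prefix "01" already present; 6 new (1, 0, 0, 1, 1, 0)
  "10001101" → prefix "1" already present; 7 new (0, 0, 0, 1, 1, 0, 1)
  "1100" → prefix "110" already present; 1 new (0)
  "101001" → prefix "10" already present; 4 new (1, 0, 0, 1)
  "0000" → prefix "0" already present; 3 new (0, 0, 0)
  "0010110" → prefix "00" already present; 5 new (1, 0, 1, 1, 0)
  "01110" → prefix "011" already present; 2 new (1, 0)
  "0101101" → prefix "0101" already present; 3 new (1, 0, 1)
  "10001001101" → prefix "10001" already present; 6 new (0, 0, 1, 1, 0, 1)
  "01100" → prefix "01100" already present; 0 new (none)
  "11011100" → prefix "1101" already present; 4 new (1, 1, 0, 0)
  "000110" → prefix "000" already present; 3 new (1, 1, 0)
  "0110111111" → prefix "0110" already present; 6 new (1, 1, 1, 1, 1, 1)
  "00110" → prefix "001" already present; 2 new (1, 0)
  "1101001" → prefix "11010" already present; 2 new (0, 1)
  "0101" → prefix "0101" already present; 0 new (none)
Total nodes = 7 + 5 + 5 + 2 + 9 + 6 + 7 + 1 + 4 + 3 + 5 + 2 + 3 + 6 + 0 + 4 + 3 + 6 + 2 + 2 + 0 = 82

82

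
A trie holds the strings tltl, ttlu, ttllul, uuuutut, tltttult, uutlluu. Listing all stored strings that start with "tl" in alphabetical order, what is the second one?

tltttult

Words with prefix "tl", in lexicographic order: "tltl", "tltttult"
Position 2: tltttult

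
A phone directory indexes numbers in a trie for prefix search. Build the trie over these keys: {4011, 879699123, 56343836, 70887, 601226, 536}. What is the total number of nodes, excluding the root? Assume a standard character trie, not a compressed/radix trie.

34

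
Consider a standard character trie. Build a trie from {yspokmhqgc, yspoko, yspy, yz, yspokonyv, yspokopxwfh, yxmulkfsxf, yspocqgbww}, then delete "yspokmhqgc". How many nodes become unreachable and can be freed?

5

After clearing the end-marker at "yspokmhqgc", prune upward until reaching a node still needed by another word.
The suffix "mhqgc" (5 nodes) is used only by "yspokmhqgc"; the node for "yspok" still has the child "o", so pruning stops there.
Nodes removed: 5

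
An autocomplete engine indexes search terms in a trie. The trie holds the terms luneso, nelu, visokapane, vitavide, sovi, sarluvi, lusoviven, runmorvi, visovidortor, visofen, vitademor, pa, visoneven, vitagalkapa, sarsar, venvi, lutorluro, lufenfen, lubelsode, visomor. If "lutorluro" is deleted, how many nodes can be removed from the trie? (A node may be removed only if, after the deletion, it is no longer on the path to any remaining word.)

7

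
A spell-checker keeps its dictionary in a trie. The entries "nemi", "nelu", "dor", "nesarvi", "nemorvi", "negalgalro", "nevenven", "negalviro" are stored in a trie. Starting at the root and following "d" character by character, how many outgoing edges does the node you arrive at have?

1

The children of the "d" node are the distinct next characters among strings starting with "d".
Characters that immediately follow "d" among the stored strings: {o}.
That node has 1 child edge.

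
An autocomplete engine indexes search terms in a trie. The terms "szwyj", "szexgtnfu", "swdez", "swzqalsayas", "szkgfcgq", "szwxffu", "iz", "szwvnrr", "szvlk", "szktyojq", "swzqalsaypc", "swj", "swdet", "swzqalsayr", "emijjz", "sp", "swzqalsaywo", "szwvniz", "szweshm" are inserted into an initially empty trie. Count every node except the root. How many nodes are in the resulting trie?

69

Count nodes per top-level branch (shared prefixes stored once):
  'e'-branch (emijjz): 6 nodes
  'i'-branch (iz): 2 nodes
  's'-branch (sp, swdet, swdez, swj, swzqalsayas, swzqalsaypc, swzqalsayr, swzqalsaywo, szexgtnfu, szkgfcgq, szktyojq, szvlk, szweshm, szwvniz, szwvnrr, szwxffu, szwyj): 61 nodes
Sum: 69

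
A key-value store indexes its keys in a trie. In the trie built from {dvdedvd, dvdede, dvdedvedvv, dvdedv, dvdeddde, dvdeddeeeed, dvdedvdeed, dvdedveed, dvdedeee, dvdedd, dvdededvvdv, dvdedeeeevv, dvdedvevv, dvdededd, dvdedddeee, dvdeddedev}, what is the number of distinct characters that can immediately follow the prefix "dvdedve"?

The children of the "dvdedve" node are the distinct next characters among strings starting with "dvdedve".
Distinct next characters after "dvdedve": d, e, v.
That node has 3 child edges.

3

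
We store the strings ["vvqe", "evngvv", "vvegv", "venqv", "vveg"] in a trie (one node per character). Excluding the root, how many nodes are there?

Trie structure (* marks end of a word):
(root)
├─ e
│  └─ v
│     └─ n
│        └─ g
│           └─ v
│              └─ v *
└─ v
   ├─ e
   │  └─ n
   │     └─ q
   │        └─ v *
   └─ v
      ├─ e
      │  └─ g *
      │     └─ v *
      └─ q
         └─ e *
Counting every labelled node above: 17.

17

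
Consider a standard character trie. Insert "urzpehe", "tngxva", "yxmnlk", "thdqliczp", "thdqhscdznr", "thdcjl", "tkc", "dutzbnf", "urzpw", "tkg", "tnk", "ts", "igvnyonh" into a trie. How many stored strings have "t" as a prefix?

8

Traverse to the node for "t", then collect every word in that subtree.
Matches: "thdcjl", "thdqhscdznr", "thdqliczp", "tkc", "tkg", "tngxva", "tnk", "ts"
Count: 8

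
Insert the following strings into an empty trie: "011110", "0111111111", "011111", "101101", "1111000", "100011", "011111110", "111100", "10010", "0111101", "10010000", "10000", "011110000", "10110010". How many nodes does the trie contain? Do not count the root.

41

Insert word by word; a character creates a node only if that edge doesn't already exist:
  "011110" → 6 new (0, 1, 1, 1, 1, 0)
  "0111111111" → prefix "01111" already present; 5 new (1, 1, 1, 1, 1)
  "011111" → prefix "011111" already present; 0 new (none)
  "101101" → 6 new (1, 0, 1, 1, 0, 1)
  "1111000" → prefix "1" already present; 6 new (1, 1, 1, 0, 0, 0)
  "100011" → prefix "10" already present; 4 new (0, 0, 1, 1)
  "011111110" → prefix "01111111" already present; 1 new (0)
  "111100" → prefix "111100" already present; 0 new (none)
  "10010" → prefix "100" already present; 2 new (1, 0)
  "0111101" → prefix "011110" already present; 1 new (1)
  "10010000" → prefix "10010" already present; 3 new (0, 0, 0)
  "10000" → prefix "1000" already present; 1 new (0)
  "011110000" → prefix "011110" already present; 3 new (0, 0, 0)
  "10110010" → prefix "10110" already present; 3 new (0, 1, 0)
Total nodes = 6 + 5 + 0 + 6 + 6 + 4 + 1 + 0 + 2 + 1 + 3 + 1 + 3 + 3 = 41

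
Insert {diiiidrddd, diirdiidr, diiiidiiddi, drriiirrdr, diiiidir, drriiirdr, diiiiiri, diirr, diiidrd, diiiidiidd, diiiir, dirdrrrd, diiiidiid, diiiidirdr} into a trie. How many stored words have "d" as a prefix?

Walk to "d"; the words in its subtree are exactly those with that prefix.
Words under "d": diiidrd, diiiidiid, diiiidiidd, diiiidiiddi, diiiidir, diiiidirdr, diiiidrddd, diiiiiri, diiiir, diirdiidr, diirr, dirdrrrd, drriiirdr, drriiirrdr
Count: 14

14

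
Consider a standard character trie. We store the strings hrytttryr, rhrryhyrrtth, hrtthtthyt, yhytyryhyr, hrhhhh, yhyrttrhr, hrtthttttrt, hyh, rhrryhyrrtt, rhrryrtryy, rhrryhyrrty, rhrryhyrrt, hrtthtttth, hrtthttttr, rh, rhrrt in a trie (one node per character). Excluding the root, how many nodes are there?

63

Insert word by word; a character creates a node only if that edge doesn't already exist:
  "hrytttryr" → 9 new (h, r, y, t, t, t, r, y, r)
  "rhrryhyrrtth" → 12 new (r, h, r, r, y, h, y, r, r, t, t, h)
  "hrtthtthyt" → prefix "hr" already present; 8 new (t, t, h, t, t, h, y, t)
  "yhytyryhyr" → 10 new (y, h, y, t, y, r, y, h, y, r)
  "hrhhhh" → prefix "hr" already present; 4 new (h, h, h, h)
  "yhyrttrhr" → prefix "yhy" already present; 6 new (r, t, t, r, h, r)
  "hrtthttttrt" → prefix "hrtthtt" already present; 4 new (t, t, r, t)
  "hyh" → prefix "h" already present; 2 new (y, h)
  "rhrryhyrrtt" → prefix "rhrryhyrrtt" already present; 0 new (none)
  "rhrryrtryy" → prefix "rhrry" already present; 5 new (r, t, r, y, y)
  "rhrryhyrrty" → prefix "rhrryhyrrt" already present; 1 new (y)
  "rhrryhyrrt" → prefix "rhrryhyrrt" already present; 0 new (none)
  "hrtthtttth" → prefix "hrtthtttt" already present; 1 new (h)
  "hrtthttttr" → prefix "hrtthttttr" already present; 0 new (none)
  "rh" → prefix "rh" already present; 0 new (none)
  "rhrrt" → prefix "rhrr" already present; 1 new (t)
Total nodes = 9 + 12 + 8 + 10 + 4 + 6 + 4 + 2 + 0 + 5 + 1 + 0 + 1 + 0 + 0 + 1 = 63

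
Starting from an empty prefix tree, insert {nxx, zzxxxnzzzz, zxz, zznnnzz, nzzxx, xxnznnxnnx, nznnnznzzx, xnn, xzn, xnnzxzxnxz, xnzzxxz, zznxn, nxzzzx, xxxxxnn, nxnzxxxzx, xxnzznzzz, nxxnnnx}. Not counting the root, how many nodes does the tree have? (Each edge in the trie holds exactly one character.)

Insert word by word; a character creates a node only if that edge doesn't already exist:
  "nxx" → 3 new (n, x, x)
  "zzxxxnzzzz" → 10 new (z, z, x, x, x, n, z, z, z, z)
  "zxz" → prefix "z" already present; 2 new (x, z)
  "zznnnzz" → prefix "zz" already present; 5 new (n, n, n, z, z)
  "nzzxx" → prefix "n" already present; 4 new (z, z, x, x)
  "xxnznnxnnx" → 10 new (x, x, n, z, n, n, x, n, n, x)
  "nznnnznzzx" → prefix "nz" already present; 8 new (n, n, n, z, n, z, z, x)
  "xnn" → prefix "x" already present; 2 new (n, n)
  "xzn" → prefix "x" already present; 2 new (z, n)
  "xnnzxzxnxz" → prefix "xnn" already present; 7 new (z, x, z, x, n, x, z)
  "xnzzxxz" → prefix "xn" already present; 5 new (z, z, x, x, z)
  "zznxn" → prefix "zzn" already present; 2 new (x, n)
  "nxzzzx" → prefix "nx" already present; 4 new (z, z, z, x)
  "xxxxxnn" → prefix "xx" already present; 5 new (x, x, x, n, n)
  "nxnzxxxzx" → prefix "nx" already present; 7 new (n, z, x, x, x, z, x)
  "xxnzznzzz" → prefix "xxnz" already present; 5 new (z, n, z, z, z)
  "nxxnnnx" → prefix "nxx" already present; 4 new (n, n, n, x)
Total nodes = 3 + 10 + 2 + 5 + 4 + 10 + 8 + 2 + 2 + 7 + 5 + 2 + 4 + 5 + 7 + 5 + 4 = 85

85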